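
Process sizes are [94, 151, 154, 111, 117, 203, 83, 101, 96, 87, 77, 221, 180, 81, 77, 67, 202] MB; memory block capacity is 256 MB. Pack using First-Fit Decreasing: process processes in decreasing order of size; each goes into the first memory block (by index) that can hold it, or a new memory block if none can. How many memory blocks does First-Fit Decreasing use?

10

Sorted descending: 221, 203, 202, 180, 154, 151, 117, 111, 101, 96, 94, 87, 83, 81, 77, 77, 67.
memory block 1: place 221 MB, 35 MB left
memory block 2: place 203 MB, 53 MB left
memory block 3: place 202 MB, 54 MB left
memory block 4: place 180 MB, 76 MB left
memory block 5: place 154 MB, 102 MB left
memory block 6: place 151 MB, 105 MB left
memory block 7: place 117 MB, 139 MB left
memory block 7: place 111 MB, 28 MB left
memory block 5: place 101 MB, 1 MB left
memory block 6: place 96 MB, 9 MB left
memory block 8: place 94 MB, 162 MB left
memory block 8: place 87 MB, 75 MB left
memory block 9: place 83 MB, 173 MB left
memory block 9: place 81 MB, 92 MB left
memory block 9: place 77 MB, 15 MB left
memory block 10: place 77 MB, 179 MB left
memory block 4: place 67 MB, 9 MB left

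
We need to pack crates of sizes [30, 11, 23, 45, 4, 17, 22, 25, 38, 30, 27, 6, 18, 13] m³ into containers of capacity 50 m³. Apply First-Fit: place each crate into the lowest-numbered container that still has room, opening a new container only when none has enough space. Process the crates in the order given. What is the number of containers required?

30 m³ → container 1 (remaining 20 m³)
11 m³ → container 1 (remaining 9 m³)
23 m³ → container 2 (remaining 27 m³)
45 m³ → container 3 (remaining 5 m³)
4 m³ → container 1 (remaining 5 m³)
17 m³ → container 2 (remaining 10 m³)
22 m³ → container 4 (remaining 28 m³)
25 m³ → container 4 (remaining 3 m³)
38 m³ → container 5 (remaining 12 m³)
30 m³ → container 6 (remaining 20 m³)
27 m³ → container 7 (remaining 23 m³)
6 m³ → container 2 (remaining 4 m³)
18 m³ → container 6 (remaining 2 m³)
13 m³ → container 7 (remaining 10 m³)

7 containers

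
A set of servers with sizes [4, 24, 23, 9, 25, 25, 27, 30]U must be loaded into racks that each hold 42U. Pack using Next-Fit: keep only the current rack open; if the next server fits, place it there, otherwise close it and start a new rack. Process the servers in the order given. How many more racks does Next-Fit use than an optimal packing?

0

Next-Fit: [4,24] [23,9] [25] [25] [27] [30] → 6 racks.
6 servers exceed 21U (half the capacity), and no two of those can share a rack, so at least 6 racks are needed.
So 6 is already optimal.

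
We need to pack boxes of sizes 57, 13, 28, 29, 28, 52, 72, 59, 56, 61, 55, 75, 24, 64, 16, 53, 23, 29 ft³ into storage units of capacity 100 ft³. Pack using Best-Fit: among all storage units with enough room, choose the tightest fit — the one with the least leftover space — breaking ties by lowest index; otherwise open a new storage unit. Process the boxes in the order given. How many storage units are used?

11 storage units

Put 57 ft³ in storage unit 1; 43 ft³ remain.
Put 13 ft³ in storage unit 1; 30 ft³ remain.
Put 28 ft³ in storage unit 1; 2 ft³ remain.
Put 29 ft³ in storage unit 2; 71 ft³ remain.
Put 28 ft³ in storage unit 2; 43 ft³ remain.
Put 52 ft³ in storage unit 3; 48 ft³ remain.
Put 72 ft³ in storage unit 4; 28 ft³ remain.
Put 59 ft³ in storage unit 5; 41 ft³ remain.
Put 56 ft³ in storage unit 6; 44 ft³ remain.
Put 61 ft³ in storage unit 7; 39 ft³ remain.
Put 55 ft³ in storage unit 8; 45 ft³ remain.
Put 75 ft³ in storage unit 9; 25 ft³ remain.
Put 24 ft³ in storage unit 9; 1 ft³ remain.
Put 64 ft³ in storage unit 10; 36 ft³ remain.
Put 16 ft³ in storage unit 4; 12 ft³ remain.
Put 53 ft³ in storage unit 11; 47 ft³ remain.
Put 23 ft³ in storage unit 10; 13 ft³ remain.
Put 29 ft³ in storage unit 7; 10 ft³ remain.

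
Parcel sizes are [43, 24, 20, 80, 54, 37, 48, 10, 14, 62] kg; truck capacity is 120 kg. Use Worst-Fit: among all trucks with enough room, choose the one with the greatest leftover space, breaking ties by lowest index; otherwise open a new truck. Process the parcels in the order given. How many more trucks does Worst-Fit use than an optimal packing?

Worst-Fit: [43,24,20] [80] [54,37] [48,10,14] [62] → 5 trucks.
Total size 392 kg; any packing needs at least ⌈392/120⌉ = 4 trucks.
An optimal packing achieves that bound: [80,37] [62,54] [48,43,24] [20,14,10] → 4 trucks.
Excess: 5 − 4 = 1.

1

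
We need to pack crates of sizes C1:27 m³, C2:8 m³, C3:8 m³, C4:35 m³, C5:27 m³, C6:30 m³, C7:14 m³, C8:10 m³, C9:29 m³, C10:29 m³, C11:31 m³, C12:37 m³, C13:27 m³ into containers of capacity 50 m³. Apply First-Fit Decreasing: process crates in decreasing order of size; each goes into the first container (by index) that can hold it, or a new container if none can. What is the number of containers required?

Sorted descending: 37, 35, 31, 30, 29, 29, 27, 27, 27, 14, 10, 8, 8.
Put 37 m³ in container 1; 13 m³ remain.
Put 35 m³ in container 2; 15 m³ remain.
Put 31 m³ in container 3; 19 m³ remain.
Put 30 m³ in container 4; 20 m³ remain.
Put 29 m³ in container 5; 21 m³ remain.
Put 29 m³ in container 6; 21 m³ remain.
Put 27 m³ in container 7; 23 m³ remain.
Put 27 m³ in container 8; 23 m³ remain.
Put 27 m³ in container 9; 23 m³ remain.
Put 14 m³ in container 2; 1 m³ remain.
Put 10 m³ in container 1; 3 m³ remain.
Put 8 m³ in container 3; 11 m³ remain.
Put 8 m³ in container 3; 3 m³ remain.

9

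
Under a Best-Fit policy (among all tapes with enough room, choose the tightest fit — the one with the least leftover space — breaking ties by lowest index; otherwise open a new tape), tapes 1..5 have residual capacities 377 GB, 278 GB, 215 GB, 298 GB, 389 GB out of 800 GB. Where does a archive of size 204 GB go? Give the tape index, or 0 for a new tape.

3

Tapes with room: tape 1 (377 GB), tape 2 (278 GB), tape 3 (215 GB), tape 4 (298 GB), tape 5 (389 GB).
Tightest fit is tape 3 with 215 GB free.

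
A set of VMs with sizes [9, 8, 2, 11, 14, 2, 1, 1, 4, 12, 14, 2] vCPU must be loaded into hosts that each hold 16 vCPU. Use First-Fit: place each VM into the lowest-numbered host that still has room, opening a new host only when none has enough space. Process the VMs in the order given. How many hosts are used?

6

host 1: place 9 vCPU, 7 vCPU left
host 2: place 8 vCPU, 8 vCPU left
host 1: place 2 vCPU, 5 vCPU left
host 3: place 11 vCPU, 5 vCPU left
host 4: place 14 vCPU, 2 vCPU left
host 1: place 2 vCPU, 3 vCPU left
host 1: place 1 vCPU, 2 vCPU left
host 1: place 1 vCPU, 1 vCPU left
host 2: place 4 vCPU, 4 vCPU left
host 5: place 12 vCPU, 4 vCPU left
host 6: place 14 vCPU, 2 vCPU left
host 2: place 2 vCPU, 2 vCPU left
Final hosts: [9,2,2,1,1] [8,4,2] [11] [14] [12] [14].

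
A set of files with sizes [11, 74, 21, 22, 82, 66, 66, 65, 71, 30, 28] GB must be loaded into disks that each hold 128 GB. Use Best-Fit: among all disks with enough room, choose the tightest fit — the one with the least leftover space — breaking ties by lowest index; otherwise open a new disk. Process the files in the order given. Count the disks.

11 GB → disk 1 (remaining 117 GB)
74 GB → disk 1 (remaining 43 GB)
21 GB → disk 1 (remaining 22 GB)
22 GB → disk 1 (remaining 0 GB)
82 GB → disk 2 (remaining 46 GB)
66 GB → disk 3 (remaining 62 GB)
66 GB → disk 4 (remaining 62 GB)
65 GB → disk 5 (remaining 63 GB)
71 GB → disk 6 (remaining 57 GB)
30 GB → disk 2 (remaining 16 GB)
28 GB → disk 6 (remaining 29 GB)

6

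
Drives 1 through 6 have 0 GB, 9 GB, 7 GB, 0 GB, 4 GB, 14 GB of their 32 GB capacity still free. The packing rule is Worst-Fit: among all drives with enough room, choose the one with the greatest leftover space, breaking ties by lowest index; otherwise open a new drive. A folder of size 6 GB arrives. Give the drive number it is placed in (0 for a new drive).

6

Drives with room: drive 2 (9 GB), drive 3 (7 GB), drive 6 (14 GB).
Most room is drive 6 with 14 GB free.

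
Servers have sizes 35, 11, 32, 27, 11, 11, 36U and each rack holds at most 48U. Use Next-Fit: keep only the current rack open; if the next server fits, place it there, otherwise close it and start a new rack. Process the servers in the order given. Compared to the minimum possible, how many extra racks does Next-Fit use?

Next-Fit: [35,11] [32] [27,11] [11,36] → 4 racks.
Total size 163U; any packing needs at least ⌈163/48⌉ = 4 racks.
So 4 is already optimal.

0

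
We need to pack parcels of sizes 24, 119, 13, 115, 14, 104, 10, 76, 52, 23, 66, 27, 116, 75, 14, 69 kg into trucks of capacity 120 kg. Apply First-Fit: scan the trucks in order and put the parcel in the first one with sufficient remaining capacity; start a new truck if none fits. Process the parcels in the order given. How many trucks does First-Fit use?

24 kg → truck 1 (remaining 96 kg)
119 kg → truck 2 (remaining 1 kg)
13 kg → truck 1 (remaining 83 kg)
115 kg → truck 3 (remaining 5 kg)
14 kg → truck 1 (remaining 69 kg)
104 kg → truck 4 (remaining 16 kg)
10 kg → truck 1 (remaining 59 kg)
76 kg → truck 5 (remaining 44 kg)
52 kg → truck 1 (remaining 7 kg)
23 kg → truck 5 (remaining 21 kg)
66 kg → truck 6 (remaining 54 kg)
27 kg → truck 6 (remaining 27 kg)
116 kg → truck 7 (remaining 4 kg)
75 kg → truck 8 (remaining 45 kg)
14 kg → truck 4 (remaining 2 kg)
69 kg → truck 9 (remaining 51 kg)

9 trucks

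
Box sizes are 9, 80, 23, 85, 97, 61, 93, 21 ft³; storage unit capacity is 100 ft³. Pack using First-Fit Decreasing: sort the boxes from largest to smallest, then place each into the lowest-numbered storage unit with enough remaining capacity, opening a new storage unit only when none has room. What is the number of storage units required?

6

Sorted descending: 97, 93, 85, 80, 61, 23, 21, 9.
Put 97 ft³ in storage unit 1; 3 ft³ remain.
Put 93 ft³ in storage unit 2; 7 ft³ remain.
Put 85 ft³ in storage unit 3; 15 ft³ remain.
Put 80 ft³ in storage unit 4; 20 ft³ remain.
Put 61 ft³ in storage unit 5; 39 ft³ remain.
Put 23 ft³ in storage unit 5; 16 ft³ remain.
Put 21 ft³ in storage unit 6; 79 ft³ remain.
Put 9 ft³ in storage unit 3; 6 ft³ remain.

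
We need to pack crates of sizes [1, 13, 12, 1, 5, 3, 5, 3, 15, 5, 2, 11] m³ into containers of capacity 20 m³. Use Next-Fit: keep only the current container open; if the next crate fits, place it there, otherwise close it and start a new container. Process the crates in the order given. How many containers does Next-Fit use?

5 containers

Put 1 m³ in container 1; 19 m³ remain.
Put 13 m³ in container 1; 6 m³ remain.
Put 12 m³ in container 2; 8 m³ remain.
Put 1 m³ in container 2; 7 m³ remain.
Put 5 m³ in container 2; 2 m³ remain.
Put 3 m³ in container 3; 17 m³ remain.
Put 5 m³ in container 3; 12 m³ remain.
Put 3 m³ in container 3; 9 m³ remain.
Put 15 m³ in container 4; 5 m³ remain.
Put 5 m³ in container 4; 0 m³ remain.
Put 2 m³ in container 5; 18 m³ remain.
Put 11 m³ in container 5; 7 m³ remain.
Final containers: [1,13] [12,1,5] [3,5,3] [15,5] [2,11].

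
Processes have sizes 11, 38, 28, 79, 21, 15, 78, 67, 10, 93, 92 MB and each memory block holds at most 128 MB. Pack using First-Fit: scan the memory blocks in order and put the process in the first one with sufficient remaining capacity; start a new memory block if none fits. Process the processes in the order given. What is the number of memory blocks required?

memory block 1: place 11 MB, 117 MB left
memory block 1: place 38 MB, 79 MB left
memory block 1: place 28 MB, 51 MB left
memory block 2: place 79 MB, 49 MB left
memory block 1: place 21 MB, 30 MB left
memory block 1: place 15 MB, 15 MB left
memory block 3: place 78 MB, 50 MB left
memory block 4: place 67 MB, 61 MB left
memory block 1: place 10 MB, 5 MB left
memory block 5: place 93 MB, 35 MB left
memory block 6: place 92 MB, 36 MB left
Final memory blocks: [11,38,28,21,15,10] [79] [78] [67] [93] [92].

6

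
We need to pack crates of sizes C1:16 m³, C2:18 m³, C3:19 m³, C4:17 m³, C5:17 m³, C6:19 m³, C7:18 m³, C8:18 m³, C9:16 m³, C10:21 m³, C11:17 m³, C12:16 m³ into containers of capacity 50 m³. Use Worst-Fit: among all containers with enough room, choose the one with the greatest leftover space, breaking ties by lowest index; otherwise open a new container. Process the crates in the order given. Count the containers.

6

container 1: place C1 (16 m³), 34 m³ left
container 1: place C2 (18 m³), 16 m³ left
container 2: place C3 (19 m³), 31 m³ left
container 2: place C4 (17 m³), 14 m³ left
container 3: place C5 (17 m³), 33 m³ left
container 3: place C6 (19 m³), 14 m³ left
container 4: place C7 (18 m³), 32 m³ left
container 4: place C8 (18 m³), 14 m³ left
container 1: place C9 (16 m³), 0 m³ left
container 5: place C10 (21 m³), 29 m³ left
container 5: place C11 (17 m³), 12 m³ left
container 6: place C12 (16 m³), 34 m³ left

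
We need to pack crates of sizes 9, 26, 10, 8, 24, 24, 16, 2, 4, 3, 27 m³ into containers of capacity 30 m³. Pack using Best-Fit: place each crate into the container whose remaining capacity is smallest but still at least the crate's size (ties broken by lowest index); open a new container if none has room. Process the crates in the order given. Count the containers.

6

container 1: place 9 m³, 21 m³ left
container 2: place 26 m³, 4 m³ left
container 1: place 10 m³, 11 m³ left
container 1: place 8 m³, 3 m³ left
container 3: place 24 m³, 6 m³ left
container 4: place 24 m³, 6 m³ left
container 5: place 16 m³, 14 m³ left
container 1: place 2 m³, 1 m³ left
container 2: place 4 m³, 0 m³ left
container 3: place 3 m³, 3 m³ left
container 6: place 27 m³, 3 m³ left
Final containers: [9,10,8,2] [26,4] [24,3] [24] [16] [27].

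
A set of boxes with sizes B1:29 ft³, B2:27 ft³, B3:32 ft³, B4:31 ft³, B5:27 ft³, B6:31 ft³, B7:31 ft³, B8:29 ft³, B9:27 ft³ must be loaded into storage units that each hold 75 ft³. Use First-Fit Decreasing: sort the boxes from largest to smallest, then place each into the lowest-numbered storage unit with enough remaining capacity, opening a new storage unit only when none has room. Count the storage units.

Sorted descending: 32, 31, 31, 31, 29, 29, 27, 27, 27.
storage unit 1: place 32 ft³, 43 ft³ left
storage unit 1: place 31 ft³, 12 ft³ left
storage unit 2: place 31 ft³, 44 ft³ left
storage unit 2: place 31 ft³, 13 ft³ left
storage unit 3: place 29 ft³, 46 ft³ left
storage unit 3: place 29 ft³, 17 ft³ left
storage unit 4: place 27 ft³, 48 ft³ left
storage unit 4: place 27 ft³, 21 ft³ left
storage unit 5: place 27 ft³, 48 ft³ left
Final storage units: [32,31] [31,31] [29,29] [27,27] [27].

5 storage units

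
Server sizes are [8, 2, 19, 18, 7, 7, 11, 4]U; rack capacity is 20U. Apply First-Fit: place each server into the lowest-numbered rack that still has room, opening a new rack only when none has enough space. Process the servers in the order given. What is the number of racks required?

5 racks

Put 8U in rack 1; 12U remain.
Put 2U in rack 1; 10U remain.
Put 19U in rack 2; 1U remain.
Put 18U in rack 3; 2U remain.
Put 7U in rack 1; 3U remain.
Put 7U in rack 4; 13U remain.
Put 11U in rack 4; 2U remain.
Put 4U in rack 5; 16U remain.
Final racks: [8,2,7] [19] [18] [7,11] [4].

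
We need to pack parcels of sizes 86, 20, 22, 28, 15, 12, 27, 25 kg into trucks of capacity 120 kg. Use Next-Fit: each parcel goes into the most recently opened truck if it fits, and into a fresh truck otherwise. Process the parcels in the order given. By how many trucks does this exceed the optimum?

Next-Fit: [86,20] [22,28,15,12,27] [25] → 3 trucks.
Total size 235 kg; any packing needs at least ⌈235/120⌉ = 2 trucks.
An optimal packing achieves that bound: [86,22,12] [28,27,25,20,15] → 2 trucks.
Excess: 3 − 2 = 1.

1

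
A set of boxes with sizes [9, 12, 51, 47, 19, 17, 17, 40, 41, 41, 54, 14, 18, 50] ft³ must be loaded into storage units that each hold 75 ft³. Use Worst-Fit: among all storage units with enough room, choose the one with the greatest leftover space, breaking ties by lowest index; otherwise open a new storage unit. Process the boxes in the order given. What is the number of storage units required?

7

Put 9 ft³ in storage unit 1; 66 ft³ remain.
Put 12 ft³ in storage unit 1; 54 ft³ remain.
Put 51 ft³ in storage unit 1; 3 ft³ remain.
Put 47 ft³ in storage unit 2; 28 ft³ remain.
Put 19 ft³ in storage unit 2; 9 ft³ remain.
Put 17 ft³ in storage unit 3; 58 ft³ remain.
Put 17 ft³ in storage unit 3; 41 ft³ remain.
Put 40 ft³ in storage unit 3; 1 ft³ remain.
Put 41 ft³ in storage unit 4; 34 ft³ remain.
Put 41 ft³ in storage unit 5; 34 ft³ remain.
Put 54 ft³ in storage unit 6; 21 ft³ remain.
Put 14 ft³ in storage unit 4; 20 ft³ remain.
Put 18 ft³ in storage unit 5; 16 ft³ remain.
Put 50 ft³ in storage unit 7; 25 ft³ remain.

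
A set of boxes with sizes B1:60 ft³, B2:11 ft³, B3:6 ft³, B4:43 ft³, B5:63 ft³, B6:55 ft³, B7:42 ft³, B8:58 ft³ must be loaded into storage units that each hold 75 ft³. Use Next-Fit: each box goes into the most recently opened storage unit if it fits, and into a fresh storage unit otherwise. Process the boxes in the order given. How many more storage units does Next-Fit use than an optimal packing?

0

Next-Fit: [60,11] [6,43] [63] [55] [42] [58] → 6 storage units.
6 boxes exceed 37.5 ft³ (half the capacity), and no two of those can share a storage unit, so at least 6 storage units are needed.
So 6 is already optimal.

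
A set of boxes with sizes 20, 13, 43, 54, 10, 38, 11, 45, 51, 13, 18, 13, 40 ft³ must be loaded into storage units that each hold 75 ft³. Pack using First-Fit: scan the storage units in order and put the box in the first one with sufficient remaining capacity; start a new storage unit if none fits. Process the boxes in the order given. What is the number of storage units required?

7 storage units

storage unit 1: place 20 ft³, 55 ft³ left
storage unit 1: place 13 ft³, 42 ft³ left
storage unit 2: place 43 ft³, 32 ft³ left
storage unit 3: place 54 ft³, 21 ft³ left
storage unit 1: place 10 ft³, 32 ft³ left
storage unit 4: place 38 ft³, 37 ft³ left
storage unit 1: place 11 ft³, 21 ft³ left
storage unit 5: place 45 ft³, 30 ft³ left
storage unit 6: place 51 ft³, 24 ft³ left
storage unit 1: place 13 ft³, 8 ft³ left
storage unit 2: place 18 ft³, 14 ft³ left
storage unit 2: place 13 ft³, 1 ft³ left
storage unit 7: place 40 ft³, 35 ft³ left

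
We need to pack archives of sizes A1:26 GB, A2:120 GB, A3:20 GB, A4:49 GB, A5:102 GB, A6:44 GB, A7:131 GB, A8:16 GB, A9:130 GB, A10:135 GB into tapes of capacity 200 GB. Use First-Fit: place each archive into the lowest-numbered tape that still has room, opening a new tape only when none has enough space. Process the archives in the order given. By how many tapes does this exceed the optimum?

First-Fit: [26,120,20,16] [49,102,44] [131] [130] [135] → 5 tapes.
5 archives exceed 100 GB (half the capacity), and no two of those can share a tape, so at least 5 tapes are needed.
So 5 is already optimal.

0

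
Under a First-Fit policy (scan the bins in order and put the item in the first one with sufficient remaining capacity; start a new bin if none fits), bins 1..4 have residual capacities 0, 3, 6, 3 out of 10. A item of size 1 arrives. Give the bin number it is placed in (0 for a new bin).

Bins with room: bin 2 (3), bin 3 (6), bin 4 (3).
The first with room is bin 2.

2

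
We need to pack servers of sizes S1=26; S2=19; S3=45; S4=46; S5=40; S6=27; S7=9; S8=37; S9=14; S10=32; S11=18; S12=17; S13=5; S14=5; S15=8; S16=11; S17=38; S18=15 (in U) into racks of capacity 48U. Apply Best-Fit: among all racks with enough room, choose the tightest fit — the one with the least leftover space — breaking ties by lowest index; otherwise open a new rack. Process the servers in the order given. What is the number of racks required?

10

S1 (26U) → rack 1 (remaining 22U)
S2 (19U) → rack 1 (remaining 3U)
S3 (45U) → rack 2 (remaining 3U)
S4 (46U) → rack 3 (remaining 2U)
S5 (40U) → rack 4 (remaining 8U)
S6 (27U) → rack 5 (remaining 21U)
S7 (9U) → rack 5 (remaining 12U)
S8 (37U) → rack 6 (remaining 11U)
S9 (14U) → rack 7 (remaining 34U)
S10 (32U) → rack 7 (remaining 2U)
S11 (18U) → rack 8 (remaining 30U)
S12 (17U) → rack 8 (remaining 13U)
S13 (5U) → rack 4 (remaining 3U)
S14 (5U) → rack 6 (remaining 6U)
S15 (8U) → rack 5 (remaining 4U)
S16 (11U) → rack 8 (remaining 2U)
S17 (38U) → rack 9 (remaining 10U)
S18 (15U) → rack 10 (remaining 33U)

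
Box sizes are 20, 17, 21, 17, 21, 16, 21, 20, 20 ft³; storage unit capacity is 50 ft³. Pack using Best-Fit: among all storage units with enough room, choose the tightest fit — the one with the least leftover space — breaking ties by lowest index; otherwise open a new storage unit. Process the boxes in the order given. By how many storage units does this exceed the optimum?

Best-Fit: [20,17] [21,17] [21,16] [21,20] [20] → 5 storage units.
Total size 173 ft³; any packing needs at least ⌈173/50⌉ = 4 storage units.
An optimal packing achieves that bound: [21,21] [21,20] [20,20] [17,17,16] → 4 storage units.
Excess: 5 − 4 = 1.

1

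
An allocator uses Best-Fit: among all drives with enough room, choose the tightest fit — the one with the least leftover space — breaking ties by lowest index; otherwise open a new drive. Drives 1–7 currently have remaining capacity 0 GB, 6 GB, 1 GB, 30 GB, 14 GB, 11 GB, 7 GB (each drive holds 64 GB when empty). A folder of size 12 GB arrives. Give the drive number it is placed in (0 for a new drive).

5

Drives with room: drive 4 (30 GB), drive 5 (14 GB).
Tightest fit is drive 5 with 14 GB free.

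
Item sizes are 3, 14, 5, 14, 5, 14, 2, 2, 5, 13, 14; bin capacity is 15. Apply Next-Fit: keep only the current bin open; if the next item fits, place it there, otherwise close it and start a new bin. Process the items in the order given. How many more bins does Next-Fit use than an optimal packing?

Next-Fit: [3] [14] [5] [14] [5] [14] [2,2,5] [13] [14] → 9 bins.
Total size 91; any packing needs at least ⌈91/15⌉ = 7 bins.
An optimal packing achieves that bound: [14] [14] [14] [14] [13,2] [5,5,5] [3,2] → 7 bins.
Excess: 9 − 7 = 2.

2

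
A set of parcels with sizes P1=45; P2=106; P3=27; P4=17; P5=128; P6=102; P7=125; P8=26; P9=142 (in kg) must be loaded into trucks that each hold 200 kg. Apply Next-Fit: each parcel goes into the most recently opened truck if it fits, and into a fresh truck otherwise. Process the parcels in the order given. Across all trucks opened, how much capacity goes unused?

282

truck 1: place P1 (45 kg), 155 kg left
truck 1: place P2 (106 kg), 49 kg left
truck 1: place P3 (27 kg), 22 kg left
truck 1: place P4 (17 kg), 5 kg left
truck 2: place P5 (128 kg), 72 kg left
truck 3: place P6 (102 kg), 98 kg left
truck 4: place P7 (125 kg), 75 kg left
truck 4: place P8 (26 kg), 49 kg left
truck 5: place P9 (142 kg), 58 kg left
5 trucks × 200 kg = 1000 kg; used 718 kg; unused 282 kg.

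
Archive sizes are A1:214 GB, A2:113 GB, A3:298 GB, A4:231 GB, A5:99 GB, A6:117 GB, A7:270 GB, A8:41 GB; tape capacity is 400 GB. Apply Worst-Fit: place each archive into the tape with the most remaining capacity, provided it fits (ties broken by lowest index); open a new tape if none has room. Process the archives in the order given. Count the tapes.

4 tapes

tape 1: place A1 (214 GB), 186 GB left
tape 1: place A2 (113 GB), 73 GB left
tape 2: place A3 (298 GB), 102 GB left
tape 3: place A4 (231 GB), 169 GB left
tape 3: place A5 (99 GB), 70 GB left
tape 4: place A6 (117 GB), 283 GB left
tape 4: place A7 (270 GB), 13 GB left
tape 2: place A8 (41 GB), 61 GB left
Final tapes: [214,113] [298,41] [231,99] [117,270].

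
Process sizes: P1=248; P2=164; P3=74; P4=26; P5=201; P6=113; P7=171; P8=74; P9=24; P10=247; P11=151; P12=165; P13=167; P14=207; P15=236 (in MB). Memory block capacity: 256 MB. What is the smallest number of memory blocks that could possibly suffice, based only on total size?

9 memory blocks

Total size = 248 + 164 + 74 + 26 + 201 + 113 + 171 + 74 + 24 + 247 + 151 + 165 + 167 + 207 + 236 = 2268 MB.
⌈2268 / 256⌉ = 9.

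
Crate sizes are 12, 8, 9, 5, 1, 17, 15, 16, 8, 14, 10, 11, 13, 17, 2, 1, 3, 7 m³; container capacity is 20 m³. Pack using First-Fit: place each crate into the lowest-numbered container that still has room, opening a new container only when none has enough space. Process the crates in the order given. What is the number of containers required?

container 1: place 12 m³, 8 m³ left
container 1: place 8 m³, 0 m³ left
container 2: place 9 m³, 11 m³ left
container 2: place 5 m³, 6 m³ left
container 2: place 1 m³, 5 m³ left
container 3: place 17 m³, 3 m³ left
container 4: place 15 m³, 5 m³ left
container 5: place 16 m³, 4 m³ left
container 6: place 8 m³, 12 m³ left
container 7: place 14 m³, 6 m³ left
container 6: place 10 m³, 2 m³ left
container 8: place 11 m³, 9 m³ left
container 9: place 13 m³, 7 m³ left
container 10: place 17 m³, 3 m³ left
container 2: place 2 m³, 3 m³ left
container 2: place 1 m³, 2 m³ left
container 3: place 3 m³, 0 m³ left
container 8: place 7 m³, 2 m³ left

10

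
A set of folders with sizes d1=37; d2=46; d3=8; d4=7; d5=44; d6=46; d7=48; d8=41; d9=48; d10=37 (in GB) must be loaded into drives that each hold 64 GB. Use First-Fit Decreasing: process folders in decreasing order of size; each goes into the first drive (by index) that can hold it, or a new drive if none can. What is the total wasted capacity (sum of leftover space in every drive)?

Sorted descending: 48, 48, 46, 46, 44, 41, 37, 37, 8, 7.
Put 48 GB in drive 1; 16 GB remain.
Put 48 GB in drive 2; 16 GB remain.
Put 46 GB in drive 3; 18 GB remain.
Put 46 GB in drive 4; 18 GB remain.
Put 44 GB in drive 5; 20 GB remain.
Put 41 GB in drive 6; 23 GB remain.
Put 37 GB in drive 7; 27 GB remain.
Put 37 GB in drive 8; 27 GB remain.
Put 8 GB in drive 1; 8 GB remain.
Put 7 GB in drive 1; 1 GB remain.
8 drives × 64 GB = 512 GB; used 362 GB; unused 150 GB.

150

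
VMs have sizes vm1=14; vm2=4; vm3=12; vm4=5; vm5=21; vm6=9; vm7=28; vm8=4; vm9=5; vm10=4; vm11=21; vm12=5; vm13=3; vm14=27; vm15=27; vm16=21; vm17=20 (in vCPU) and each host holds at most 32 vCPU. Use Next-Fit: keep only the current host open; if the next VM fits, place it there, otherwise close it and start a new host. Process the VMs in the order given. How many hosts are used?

host 1: place vm1 (14 vCPU), 18 vCPU left
host 1: place vm2 (4 vCPU), 14 vCPU left
host 1: place vm3 (12 vCPU), 2 vCPU left
host 2: place vm4 (5 vCPU), 27 vCPU left
host 2: place vm5 (21 vCPU), 6 vCPU left
host 3: place vm6 (9 vCPU), 23 vCPU left
host 4: place vm7 (28 vCPU), 4 vCPU left
host 4: place vm8 (4 vCPU), 0 vCPU left
host 5: place vm9 (5 vCPU), 27 vCPU left
host 5: place vm10 (4 vCPU), 23 vCPU left
host 5: place vm11 (21 vCPU), 2 vCPU left
host 6: place vm12 (5 vCPU), 27 vCPU left
host 6: place vm13 (3 vCPU), 24 vCPU left
host 7: place vm14 (27 vCPU), 5 vCPU left
host 8: place vm15 (27 vCPU), 5 vCPU left
host 9: place vm16 (21 vCPU), 11 vCPU left
host 10: place vm17 (20 vCPU), 12 vCPU left

10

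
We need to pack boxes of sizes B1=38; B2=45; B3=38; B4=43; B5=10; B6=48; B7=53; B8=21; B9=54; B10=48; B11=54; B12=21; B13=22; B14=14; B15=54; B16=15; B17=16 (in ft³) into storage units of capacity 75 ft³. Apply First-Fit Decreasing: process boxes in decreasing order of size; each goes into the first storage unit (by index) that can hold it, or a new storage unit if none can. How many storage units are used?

Sorted descending: 54, 54, 54, 53, 48, 48, 45, 43, 38, 38, 22, 21, 21, 16, 15, 14, 10.
54 ft³ → storage unit 1 (remaining 21 ft³)
54 ft³ → storage unit 2 (remaining 21 ft³)
54 ft³ → storage unit 3 (remaining 21 ft³)
53 ft³ → storage unit 4 (remaining 22 ft³)
48 ft³ → storage unit 5 (remaining 27 ft³)
48 ft³ → storage unit 6 (remaining 27 ft³)
45 ft³ → storage unit 7 (remaining 30 ft³)
43 ft³ → storage unit 8 (remaining 32 ft³)
38 ft³ → storage unit 9 (remaining 37 ft³)
38 ft³ → storage unit 10 (remaining 37 ft³)
22 ft³ → storage unit 4 (remaining 0 ft³)
21 ft³ → storage unit 1 (remaining 0 ft³)
21 ft³ → storage unit 2 (remaining 0 ft³)
16 ft³ → storage unit 3 (remaining 5 ft³)
15 ft³ → storage unit 5 (remaining 12 ft³)
14 ft³ → storage unit 6 (remaining 13 ft³)
10 ft³ → storage unit 5 (remaining 2 ft³)

10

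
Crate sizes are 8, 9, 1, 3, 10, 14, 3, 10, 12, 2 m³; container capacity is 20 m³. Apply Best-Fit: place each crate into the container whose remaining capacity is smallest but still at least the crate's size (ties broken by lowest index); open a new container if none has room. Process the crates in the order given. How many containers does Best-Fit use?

container 1: place 8 m³, 12 m³ left
container 1: place 9 m³, 3 m³ left
container 1: place 1 m³, 2 m³ left
container 2: place 3 m³, 17 m³ left
container 2: place 10 m³, 7 m³ left
container 3: place 14 m³, 6 m³ left
container 3: place 3 m³, 3 m³ left
container 4: place 10 m³, 10 m³ left
container 5: place 12 m³, 8 m³ left
container 1: place 2 m³, 0 m³ left
Final containers: [8,9,1,2] [3,10] [14,3] [10] [12].

5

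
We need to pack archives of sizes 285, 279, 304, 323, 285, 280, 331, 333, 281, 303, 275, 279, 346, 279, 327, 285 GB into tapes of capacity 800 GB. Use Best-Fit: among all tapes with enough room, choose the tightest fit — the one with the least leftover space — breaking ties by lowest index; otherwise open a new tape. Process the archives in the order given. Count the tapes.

8 tapes

Put 285 GB in tape 1; 515 GB remain.
Put 279 GB in tape 1; 236 GB remain.
Put 304 GB in tape 2; 496 GB remain.
Put 323 GB in tape 2; 173 GB remain.
Put 285 GB in tape 3; 515 GB remain.
Put 280 GB in tape 3; 235 GB remain.
Put 331 GB in tape 4; 469 GB remain.
Put 333 GB in tape 4; 136 GB remain.
Put 281 GB in tape 5; 519 GB remain.
Put 303 GB in tape 5; 216 GB remain.
Put 275 GB in tape 6; 525 GB remain.
Put 279 GB in tape 6; 246 GB remain.
Put 346 GB in tape 7; 454 GB remain.
Put 279 GB in tape 7; 175 GB remain.
Put 327 GB in tape 8; 473 GB remain.
Put 285 GB in tape 8; 188 GB remain.
Final tapes: [285,279] [304,323] [285,280] [331,333] [281,303] [275,279] [346,279] [327,285].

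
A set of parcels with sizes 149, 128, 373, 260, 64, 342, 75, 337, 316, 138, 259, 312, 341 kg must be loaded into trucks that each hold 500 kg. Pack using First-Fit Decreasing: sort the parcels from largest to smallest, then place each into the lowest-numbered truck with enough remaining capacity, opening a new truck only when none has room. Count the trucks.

Sorted descending: 373, 342, 341, 337, 316, 312, 260, 259, 149, 138, 128, 75, 64.
373 kg → truck 1 (remaining 127 kg)
342 kg → truck 2 (remaining 158 kg)
341 kg → truck 3 (remaining 159 kg)
337 kg → truck 4 (remaining 163 kg)
316 kg → truck 5 (remaining 184 kg)
312 kg → truck 6 (remaining 188 kg)
260 kg → truck 7 (remaining 240 kg)
259 kg → truck 8 (remaining 241 kg)
149 kg → truck 2 (remaining 9 kg)
138 kg → truck 3 (remaining 21 kg)
128 kg → truck 4 (remaining 35 kg)
75 kg → truck 1 (remaining 52 kg)
64 kg → truck 5 (remaining 120 kg)
Final trucks: [373,75] [342,149] [341,138] [337,128] [316,64] [312] [260] [259].

8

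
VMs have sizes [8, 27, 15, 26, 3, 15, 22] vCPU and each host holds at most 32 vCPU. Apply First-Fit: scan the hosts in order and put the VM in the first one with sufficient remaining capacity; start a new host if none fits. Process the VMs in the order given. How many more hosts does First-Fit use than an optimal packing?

1

First-Fit: [8,15,3] [27] [26] [15] [22] → 5 hosts.
Total size 116 vCPU; any packing needs at least ⌈116/32⌉ = 4 hosts.
An optimal packing achieves that bound: [27,3] [26] [22,8] [15,15] → 4 hosts.
Excess: 5 − 4 = 1.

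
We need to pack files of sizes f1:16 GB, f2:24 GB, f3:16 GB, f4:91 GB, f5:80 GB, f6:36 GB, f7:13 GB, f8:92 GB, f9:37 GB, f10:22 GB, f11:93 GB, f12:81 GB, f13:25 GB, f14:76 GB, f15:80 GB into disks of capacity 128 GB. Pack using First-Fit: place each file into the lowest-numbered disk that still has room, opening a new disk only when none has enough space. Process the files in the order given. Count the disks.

8

f1 (16 GB) → disk 1 (remaining 112 GB)
f2 (24 GB) → disk 1 (remaining 88 GB)
f3 (16 GB) → disk 1 (remaining 72 GB)
f4 (91 GB) → disk 2 (remaining 37 GB)
f5 (80 GB) → disk 3 (remaining 48 GB)
f6 (36 GB) → disk 1 (remaining 36 GB)
f7 (13 GB) → disk 1 (remaining 23 GB)
f8 (92 GB) → disk 4 (remaining 36 GB)
f9 (37 GB) → disk 2 (remaining 0 GB)
f10 (22 GB) → disk 1 (remaining 1 GB)
f11 (93 GB) → disk 5 (remaining 35 GB)
f12 (81 GB) → disk 6 (remaining 47 GB)
f13 (25 GB) → disk 3 (remaining 23 GB)
f14 (76 GB) → disk 7 (remaining 52 GB)
f15 (80 GB) → disk 8 (remaining 48 GB)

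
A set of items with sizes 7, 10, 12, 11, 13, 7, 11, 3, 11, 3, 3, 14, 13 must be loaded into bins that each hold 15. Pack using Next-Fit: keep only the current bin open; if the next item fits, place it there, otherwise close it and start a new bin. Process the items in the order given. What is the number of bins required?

Put 7 in bin 1; 8 remain.
Put 10 in bin 2; 5 remain.
Put 12 in bin 3; 3 remain.
Put 11 in bin 4; 4 remain.
Put 13 in bin 5; 2 remain.
Put 7 in bin 6; 8 remain.
Put 11 in bin 7; 4 remain.
Put 3 in bin 7; 1 remain.
Put 11 in bin 8; 4 remain.
Put 3 in bin 8; 1 remain.
Put 3 in bin 9; 12 remain.
Put 14 in bin 10; 1 remain.
Put 13 in bin 11; 2 remain.
Final bins: [7] [10] [12] [11] [13] [7] [11,3] [11,3] [3] [14] [13].

11 bins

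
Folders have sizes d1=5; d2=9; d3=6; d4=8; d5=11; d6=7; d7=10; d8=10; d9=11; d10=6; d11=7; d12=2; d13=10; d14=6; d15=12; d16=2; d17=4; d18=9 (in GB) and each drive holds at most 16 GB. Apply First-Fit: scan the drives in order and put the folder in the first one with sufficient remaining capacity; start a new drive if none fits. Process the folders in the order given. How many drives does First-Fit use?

d1 (5 GB) → drive 1 (remaining 11 GB)
d2 (9 GB) → drive 1 (remaining 2 GB)
d3 (6 GB) → drive 2 (remaining 10 GB)
d4 (8 GB) → drive 2 (remaining 2 GB)
d5 (11 GB) → drive 3 (remaining 5 GB)
d6 (7 GB) → drive 4 (remaining 9 GB)
d7 (10 GB) → drive 5 (remaining 6 GB)
d8 (10 GB) → drive 6 (remaining 6 GB)
d9 (11 GB) → drive 7 (remaining 5 GB)
d10 (6 GB) → drive 4 (remaining 3 GB)
d11 (7 GB) → drive 8 (remaining 9 GB)
d12 (2 GB) → drive 1 (remaining 0 GB)
d13 (10 GB) → drive 9 (remaining 6 GB)
d14 (6 GB) → drive 5 (remaining 0 GB)
d15 (12 GB) → drive 10 (remaining 4 GB)
d16 (2 GB) → drive 2 (remaining 0 GB)
d17 (4 GB) → drive 3 (remaining 1 GB)
d18 (9 GB) → drive 8 (remaining 0 GB)

10 drives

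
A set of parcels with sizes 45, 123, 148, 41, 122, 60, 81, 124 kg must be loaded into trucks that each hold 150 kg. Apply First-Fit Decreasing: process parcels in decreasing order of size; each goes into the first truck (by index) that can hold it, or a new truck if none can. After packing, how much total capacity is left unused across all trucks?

Sorted descending: 148, 124, 123, 122, 81, 60, 45, 41.
148 kg → truck 1 (remaining 2 kg)
124 kg → truck 2 (remaining 26 kg)
123 kg → truck 3 (remaining 27 kg)
122 kg → truck 4 (remaining 28 kg)
81 kg → truck 5 (remaining 69 kg)
60 kg → truck 5 (remaining 9 kg)
45 kg → truck 6 (remaining 105 kg)
41 kg → truck 6 (remaining 64 kg)
6 trucks × 150 kg = 900 kg; used 744 kg; unused 156 kg.

156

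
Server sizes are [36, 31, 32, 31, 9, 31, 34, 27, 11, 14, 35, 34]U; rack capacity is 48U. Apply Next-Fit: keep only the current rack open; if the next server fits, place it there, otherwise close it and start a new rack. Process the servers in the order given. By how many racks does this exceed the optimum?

1

Next-Fit: [36] [31] [32] [31,9] [31] [34] [27,11] [14] [35] [34] → 10 racks.
9 servers exceed 24U (half the capacity), and no two of those can share a rack, so at least 9 racks are needed.
An optimal packing achieves that bound: [36,11] [35,9] [34,14] [34] [32] [31] [31] [31] [27] → 9 racks.
Excess: 10 − 9 = 1.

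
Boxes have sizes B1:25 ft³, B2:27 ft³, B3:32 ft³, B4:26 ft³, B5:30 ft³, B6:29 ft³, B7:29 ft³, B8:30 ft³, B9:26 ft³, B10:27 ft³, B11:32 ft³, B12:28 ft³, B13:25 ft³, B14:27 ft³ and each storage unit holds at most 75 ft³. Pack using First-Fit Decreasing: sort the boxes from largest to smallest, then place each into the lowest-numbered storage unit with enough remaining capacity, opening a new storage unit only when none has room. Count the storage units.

7

Sorted descending: 32, 32, 30, 30, 29, 29, 28, 27, 27, 27, 26, 26, 25, 25.
storage unit 1: place 32 ft³, 43 ft³ left
storage unit 1: place 32 ft³, 11 ft³ left
storage unit 2: place 30 ft³, 45 ft³ left
storage unit 2: place 30 ft³, 15 ft³ left
storage unit 3: place 29 ft³, 46 ft³ left
storage unit 3: place 29 ft³, 17 ft³ left
storage unit 4: place 28 ft³, 47 ft³ left
storage unit 4: place 27 ft³, 20 ft³ left
storage unit 5: place 27 ft³, 48 ft³ left
storage unit 5: place 27 ft³, 21 ft³ left
storage unit 6: place 26 ft³, 49 ft³ left
storage unit 6: place 26 ft³, 23 ft³ left
storage unit 7: place 25 ft³, 50 ft³ left
storage unit 7: place 25 ft³, 25 ft³ left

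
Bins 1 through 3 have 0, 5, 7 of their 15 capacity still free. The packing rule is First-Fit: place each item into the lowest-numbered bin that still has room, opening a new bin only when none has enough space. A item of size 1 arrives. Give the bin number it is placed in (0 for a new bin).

Bins with room: bin 2 (5), bin 3 (7).
The first with room is bin 2.

2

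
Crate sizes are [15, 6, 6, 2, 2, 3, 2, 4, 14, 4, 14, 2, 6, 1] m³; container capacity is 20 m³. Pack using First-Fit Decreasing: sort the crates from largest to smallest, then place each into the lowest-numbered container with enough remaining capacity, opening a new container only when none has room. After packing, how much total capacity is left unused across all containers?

19

Sorted descending: 15, 14, 14, 6, 6, 6, 4, 4, 3, 2, 2, 2, 2, 1.
Put 15 m³ in container 1; 5 m³ remain.
Put 14 m³ in container 2; 6 m³ remain.
Put 14 m³ in container 3; 6 m³ remain.
Put 6 m³ in container 2; 0 m³ remain.
Put 6 m³ in container 3; 0 m³ remain.
Put 6 m³ in container 4; 14 m³ remain.
Put 4 m³ in container 1; 1 m³ remain.
Put 4 m³ in container 4; 10 m³ remain.
Put 3 m³ in container 4; 7 m³ remain.
Put 2 m³ in container 4; 5 m³ remain.
Put 2 m³ in container 4; 3 m³ remain.
Put 2 m³ in container 4; 1 m³ remain.
Put 2 m³ in container 5; 18 m³ remain.
Put 1 m³ in container 1; 0 m³ remain.
5 containers × 20 m³ = 100 m³; used 81 m³; unused 19 m³.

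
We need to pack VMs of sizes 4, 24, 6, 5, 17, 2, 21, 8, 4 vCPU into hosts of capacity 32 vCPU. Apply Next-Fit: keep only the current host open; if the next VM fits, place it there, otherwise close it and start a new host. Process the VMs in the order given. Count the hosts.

4

host 1: place 4 vCPU, 28 vCPU left
host 1: place 24 vCPU, 4 vCPU left
host 2: place 6 vCPU, 26 vCPU left
host 2: place 5 vCPU, 21 vCPU left
host 2: place 17 vCPU, 4 vCPU left
host 2: place 2 vCPU, 2 vCPU left
host 3: place 21 vCPU, 11 vCPU left
host 3: place 8 vCPU, 3 vCPU left
host 4: place 4 vCPU, 28 vCPU left
Final hosts: [4,24] [6,5,17,2] [21,8] [4].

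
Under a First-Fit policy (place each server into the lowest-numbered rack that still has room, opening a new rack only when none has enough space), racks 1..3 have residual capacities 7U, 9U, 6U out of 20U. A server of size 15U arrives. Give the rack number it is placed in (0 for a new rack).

0

No rack has ≥ 15U free, so a new rack is opened.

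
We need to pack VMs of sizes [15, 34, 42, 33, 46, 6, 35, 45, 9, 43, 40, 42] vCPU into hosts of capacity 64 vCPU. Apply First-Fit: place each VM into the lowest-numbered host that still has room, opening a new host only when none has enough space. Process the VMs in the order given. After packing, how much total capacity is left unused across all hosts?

186

Put 15 vCPU in host 1; 49 vCPU remain.
Put 34 vCPU in host 1; 15 vCPU remain.
Put 42 vCPU in host 2; 22 vCPU remain.
Put 33 vCPU in host 3; 31 vCPU remain.
Put 46 vCPU in host 4; 18 vCPU remain.
Put 6 vCPU in host 1; 9 vCPU remain.
Put 35 vCPU in host 5; 29 vCPU remain.
Put 45 vCPU in host 6; 19 vCPU remain.
Put 9 vCPU in host 1; 0 vCPU remain.
Put 43 vCPU in host 7; 21 vCPU remain.
Put 40 vCPU in host 8; 24 vCPU remain.
Put 42 vCPU in host 9; 22 vCPU remain.
9 hosts × 64 vCPU = 576 vCPU; used 390 vCPU; unused 186 vCPU.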